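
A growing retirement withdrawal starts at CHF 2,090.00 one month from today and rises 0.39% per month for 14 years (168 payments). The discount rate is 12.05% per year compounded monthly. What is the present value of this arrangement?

CHF 218,159.14

Periodic rate r = 0.1205/12 per month; n is counted in months.
Growing ordinary annuity: PV = PMT₁ × [1 − ((1+g)/(1+r))^n] / (r − g) = 2,090 × [1 − ((1+0.0039)/(1+r))^168] / (r − 0.0039) = CHF 218,159.14.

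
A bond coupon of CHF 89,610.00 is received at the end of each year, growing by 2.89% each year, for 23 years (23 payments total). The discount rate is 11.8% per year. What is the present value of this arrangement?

CHF 856,822.04

Periodic rate r = 0.118 per year.
Growing ordinary annuity: PV = PMT₁ × [1 − ((1+g)/(1+r))^n] / (r − g) = 89,610 × [1 − ((1+0.0289)/(1+r))^23] / (r − 0.0289) = CHF 856,822.04.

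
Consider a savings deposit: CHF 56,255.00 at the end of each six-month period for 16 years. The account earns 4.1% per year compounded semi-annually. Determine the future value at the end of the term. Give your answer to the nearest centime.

This is an ordinary annuity: 32 deposits of CHF 56,255.00 at the end of each six-month period.
Periodic rate r = 0.041/2 per half-year; n is counted in half-years.
FV = PMT × [((1+r)^n − 1)/r] = 56,255 × [(1+r)^32 − 1] / r = CHF 2,509,049.09

CHF 2,509,049.09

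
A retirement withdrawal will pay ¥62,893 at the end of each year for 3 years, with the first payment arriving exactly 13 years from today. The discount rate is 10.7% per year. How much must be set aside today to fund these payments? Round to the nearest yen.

Ordinary annuity of 3 payments, first payment at period 13.
Periodic rate r = 0.107 per year.
The ordinary-annuity PV formula values the stream one period before the first payment (period 12); discount that back 12 periods:
PV₀ = 62,893 × [1 − (1+r)^−3] / r × (1+r)^−12 = ¥45,620

¥45,620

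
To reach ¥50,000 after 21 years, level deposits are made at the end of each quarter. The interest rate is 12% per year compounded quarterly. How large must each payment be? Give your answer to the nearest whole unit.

¥137

Level ordinary annuity; solve FV = PMT × [((1+r)^n − 1)/r] for PMT.
Periodic rate r = 0.12/4 per quarter; n is counted in quarters.
With n = 84: PMT = 50,000 / ([((1+r)^n − 1)/r]) = ¥137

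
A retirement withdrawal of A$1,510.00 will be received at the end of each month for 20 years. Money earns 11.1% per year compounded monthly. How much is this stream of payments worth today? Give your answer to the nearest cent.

This is an ordinary annuity: 240 payments of A$1,510.00 at the end of each month.
Periodic rate r = 0.111/12 per month; n is counted in months.
PV = PMT × [(1 − (1+r)^−n)/r] = 1,510 × [1 − (1+r)^−240] / r = A$145,331.69

A$145,331.69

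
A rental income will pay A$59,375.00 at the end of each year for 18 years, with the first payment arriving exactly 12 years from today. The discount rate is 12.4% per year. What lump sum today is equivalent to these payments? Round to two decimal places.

A$116,216.65

Ordinary annuity of 18 payments, first payment at period 12.
Periodic rate r = 0.124 per year.
The ordinary-annuity PV formula values the stream one period before the first payment (period 11); discount that back 11 periods:
PV₀ = 59,375 × [1 − (1+r)^−18] / r × (1+r)^−11 = A$116,216.65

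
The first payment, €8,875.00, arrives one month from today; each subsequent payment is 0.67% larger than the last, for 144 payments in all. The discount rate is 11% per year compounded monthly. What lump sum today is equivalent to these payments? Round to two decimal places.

Periodic rate r = 0.11/12 per month; n is counted in months.
Growing ordinary annuity: PV = PMT₁ × [1 − ((1+g)/(1+r))^n] / (r − g) = 8,875 × [1 − ((1+0.0067)/(1+r))^144] / (r − 0.0067) = €1,068,613.27.

€1,068,613.27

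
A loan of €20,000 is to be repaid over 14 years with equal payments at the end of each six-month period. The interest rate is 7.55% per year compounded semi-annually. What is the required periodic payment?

€1,169.32

Level ordinary annuity; solve PV = PMT × [(1 − (1+r)^−n)/r] for PMT.
Periodic rate r = 0.0755/2 per half-year; n is counted in half-years.
With n = 28: PMT = 20,000 / ([(1 − (1+r)^−n)/r]) = €1,169.32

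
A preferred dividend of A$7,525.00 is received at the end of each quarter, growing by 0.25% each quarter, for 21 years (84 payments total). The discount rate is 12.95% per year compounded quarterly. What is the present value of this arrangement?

Periodic rate r = 0.1295/4 per quarter; n is counted in quarters.
Growing ordinary annuity: PV = PMT₁ × [1 − ((1+g)/(1+r))^n] / (r − g) = 7,525 × [1 − ((1+0.0025)/(1+r))^84] / (r − 0.0025) = A$230,506.26.

A$230,506.26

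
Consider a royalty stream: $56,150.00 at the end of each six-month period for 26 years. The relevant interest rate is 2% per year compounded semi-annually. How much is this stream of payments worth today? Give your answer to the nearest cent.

This is an ordinary annuity: 52 payments of $56,150.00 at the end of each six-month period.
Periodic rate r = 0.02/2 per half-year; n is counted in half-years.
PV = PMT × [(1 − (1+r)^−n)/r] = 56,150 × [1 − (1+r)^−52] / r = $2,268,134.01

$2,268,134.01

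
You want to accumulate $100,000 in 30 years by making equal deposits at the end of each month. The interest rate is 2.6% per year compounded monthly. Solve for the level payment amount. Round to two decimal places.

$183.67

Level ordinary annuity; solve FV = PMT × [((1+r)^n − 1)/r] for PMT.
Periodic rate r = 0.026/12 per month; n is counted in months.
With n = 360: PMT = 100,000 / ([((1+r)^n − 1)/r]) = $183.67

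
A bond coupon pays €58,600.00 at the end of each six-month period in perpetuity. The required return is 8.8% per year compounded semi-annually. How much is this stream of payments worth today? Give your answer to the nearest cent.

Periodic rate r = 0.088/2 per half-year.
Level perpetuity: PV = PMT / r = 58,600 / (0.088/2) = €1,331,818.18.

€1,331,818.18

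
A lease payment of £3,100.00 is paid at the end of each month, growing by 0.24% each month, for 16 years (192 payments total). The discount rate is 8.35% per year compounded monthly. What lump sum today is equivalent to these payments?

Periodic rate r = 0.0835/12 per month; n is counted in months.
Growing ordinary annuity: PV = PMT₁ × [1 − ((1+g)/(1+r))^n] / (r − g) = 3,100 × [1 − ((1+0.0024)/(1+r))^192] / (r − 0.0024) = £395,475.89.

£395,475.89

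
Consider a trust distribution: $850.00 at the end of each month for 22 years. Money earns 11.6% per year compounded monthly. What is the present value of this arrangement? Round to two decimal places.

This is an ordinary annuity: 264 payments of $850.00 at the end of each month.
Periodic rate r = 0.116/12 per month; n is counted in months.
PV = PMT × [(1 − (1+r)^−n)/r] = 850 × [1 − (1+r)^−264] / r = $80,994.46

$80,994.46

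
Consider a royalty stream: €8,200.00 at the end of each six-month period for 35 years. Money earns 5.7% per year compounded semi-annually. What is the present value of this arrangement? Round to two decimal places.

€247,478.34

This is an ordinary annuity: 70 payments of €8,200.00 at the end of each six-month period.
Periodic rate r = 0.057/2 per half-year; n is counted in half-years.
PV = PMT × [(1 − (1+r)^−n)/r] = 8,200 × [1 − (1+r)^−70] / r = €247,478.34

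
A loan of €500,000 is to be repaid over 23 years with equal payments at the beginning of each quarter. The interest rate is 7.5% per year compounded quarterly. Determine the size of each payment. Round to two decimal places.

Level annuity due; solve PV = PMT × [(1 − (1+r)^−n)/r] × (1+r) for PMT.
Periodic rate r = 0.075/4 per quarter; n is counted in quarters.
With n = 92: PMT = 500,000 / ([(1 − (1+r)^−n)/r] × (1+r)) = €11,236.78

€11,236.78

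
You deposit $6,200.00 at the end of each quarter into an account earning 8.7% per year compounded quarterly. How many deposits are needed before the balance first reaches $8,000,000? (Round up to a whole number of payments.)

157 payments

Periodic rate r = 0.087/4 per quarter; n is counted in quarters.
Ordinary annuity FV: 8,000,000 = 6,200 × [((1+r)^n − 1)/r].
(1+r)^n = 1 + 8,000,000 × r / 6,200, so n = ln(1 + 8,000,000·r/6,200) / ln(1+r) = 156.60.
Round up to a whole number of payments: n = 157.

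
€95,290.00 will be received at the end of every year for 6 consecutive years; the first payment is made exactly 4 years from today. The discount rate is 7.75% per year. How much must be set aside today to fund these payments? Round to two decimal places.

€354,820.75

Ordinary annuity of 6 payments, first payment at period 4.
Periodic rate r = 0.0775 per year.
The ordinary-annuity PV formula values the stream one period before the first payment (period 3); discount that back 3 periods:
PV₀ = 95,290 × [1 − (1+r)^−6] / r × (1+r)^−3 = €354,820.75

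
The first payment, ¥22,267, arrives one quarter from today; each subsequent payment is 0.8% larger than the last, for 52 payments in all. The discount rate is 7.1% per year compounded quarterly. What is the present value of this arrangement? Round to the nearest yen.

Periodic rate r = 0.071/4 per quarter; n is counted in quarters.
Growing ordinary annuity: PV = PMT₁ × [1 − ((1+g)/(1+r))^n] / (r − g) = 22,267 × [1 − ((1+0.008)/(1+r))^52] / (r − 0.008) = ¥899,378.

¥899,378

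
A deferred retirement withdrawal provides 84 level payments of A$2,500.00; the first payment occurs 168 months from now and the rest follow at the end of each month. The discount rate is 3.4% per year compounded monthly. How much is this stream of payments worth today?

Ordinary annuity of 84 payments, first payment at period 168.
Periodic rate r = 0.034/12 per month; n is counted in months.
The ordinary-annuity PV formula values the stream one period before the first payment (period 167); discount that back 167 periods:
PV₀ = 2,500 × [1 − (1+r)^−84] / r × (1+r)^−167 = A$116,363.11

A$116,363.11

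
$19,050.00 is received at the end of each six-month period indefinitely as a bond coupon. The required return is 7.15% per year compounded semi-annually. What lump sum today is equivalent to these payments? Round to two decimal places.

Periodic rate r = 0.0715/2 per half-year.
Level perpetuity: PV = PMT / r = 19,050 / (0.0715/2) = $532,867.13.

$532,867.13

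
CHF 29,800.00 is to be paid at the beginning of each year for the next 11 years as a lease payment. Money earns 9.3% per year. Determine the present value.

CHF 218,546.51

This is an annuity due: 11 payments of CHF 29,800.00 at the beginning of each year.
Periodic rate r = 0.093 per year.
PV = PMT × [(1 − (1+r)^−n)/r] × (1+r) = 29,800 × [1 − (1+r)^−11] / r × (1+r) = CHF 218,546.51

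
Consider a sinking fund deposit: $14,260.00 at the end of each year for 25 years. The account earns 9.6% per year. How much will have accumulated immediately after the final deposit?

This is an ordinary annuity: 25 deposits of $14,260.00 at the end of each year.
Periodic rate r = 0.096 per year.
FV = PMT × [((1+r)^n − 1)/r] = 14,260 × [(1+r)^25 − 1] / r = $1,320,763.98

$1,320,763.98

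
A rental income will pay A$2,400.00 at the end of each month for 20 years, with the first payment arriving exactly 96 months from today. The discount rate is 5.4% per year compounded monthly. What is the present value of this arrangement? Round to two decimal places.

Ordinary annuity of 240 payments, first payment at period 96.
Periodic rate r = 0.054/12 per month; n is counted in months.
The ordinary-annuity PV formula values the stream one period before the first payment (period 95); discount that back 95 periods:
PV₀ = 2,400 × [1 − (1+r)^−240] / r × (1+r)^−95 = A$229,626.65

A$229,626.65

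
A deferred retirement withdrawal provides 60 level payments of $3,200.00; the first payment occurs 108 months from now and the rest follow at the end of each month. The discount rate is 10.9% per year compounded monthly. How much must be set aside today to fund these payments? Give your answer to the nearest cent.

$56,059.10

Ordinary annuity of 60 payments, first payment at period 108.
Periodic rate r = 0.109/12 per month; n is counted in months.
The ordinary-annuity PV formula values the stream one period before the first payment (period 107); discount that back 107 periods:
PV₀ = 3,200 × [1 − (1+r)^−60] / r × (1+r)^−107 = $56,059.10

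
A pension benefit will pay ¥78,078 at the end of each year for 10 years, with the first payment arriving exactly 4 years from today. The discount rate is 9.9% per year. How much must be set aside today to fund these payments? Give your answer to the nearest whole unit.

¥362,990

Ordinary annuity of 10 payments, first payment at period 4.
Periodic rate r = 0.099 per year.
The ordinary-annuity PV formula values the stream one period before the first payment (period 3); discount that back 3 periods:
PV₀ = 78,078 × [1 − (1+r)^−10] / r × (1+r)^−3 = ¥362,990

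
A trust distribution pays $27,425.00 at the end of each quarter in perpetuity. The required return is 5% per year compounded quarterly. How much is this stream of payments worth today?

$2,194,000.00

Periodic rate r = 0.05/4 per quarter.
Level perpetuity: PV = PMT / r = 27,425 / (0.05/4) = $2,194,000.00.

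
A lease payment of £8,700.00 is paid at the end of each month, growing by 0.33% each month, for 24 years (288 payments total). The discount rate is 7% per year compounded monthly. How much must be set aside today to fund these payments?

£1,773,071.75

Periodic rate r = 0.07/12 per month; n is counted in months.
Growing ordinary annuity: PV = PMT₁ × [1 − ((1+g)/(1+r))^n] / (r − g) = 8,700 × [1 − ((1+0.0033)/(1+r))^288] / (r − 0.0033) = £1,773,071.75.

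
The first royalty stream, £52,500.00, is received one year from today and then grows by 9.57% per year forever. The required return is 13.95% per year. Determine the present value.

£1,198,630.14

Periodic rate r = 0.1395 per year.
Growing perpetuity (Gordon): PV = PMT₁ / (r − g) = 52,500 / (r − 0.0957) = £1,198,630.14.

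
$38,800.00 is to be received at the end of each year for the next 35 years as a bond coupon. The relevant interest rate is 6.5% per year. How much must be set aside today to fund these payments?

This is an ordinary annuity: 35 payments of $38,800.00 at the end of each year.
Periodic rate r = 0.065 per year.
PV = PMT × [(1 − (1+r)^−n)/r] = 38,800 × [1 − (1+r)^−35] / r = $531,053.92

$531,053.92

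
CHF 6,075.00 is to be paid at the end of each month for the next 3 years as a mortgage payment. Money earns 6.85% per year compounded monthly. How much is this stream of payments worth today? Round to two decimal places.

This is an ordinary annuity: 36 payments of CHF 6,075.00 at the end of each month.
Periodic rate r = 0.0685/12 per month; n is counted in months.
PV = PMT × [(1 − (1+r)^−n)/r] = 6,075 × [1 − (1+r)^−36] / r = CHF 197,185.45

CHF 197,185.45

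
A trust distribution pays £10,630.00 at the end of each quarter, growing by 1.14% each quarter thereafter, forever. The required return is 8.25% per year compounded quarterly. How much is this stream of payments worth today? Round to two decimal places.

£1,152,303.52

Periodic rate r = 0.0825/4 per quarter.
Growing perpetuity (Gordon): PV = PMT₁ / (r − g) = 10,630 / (r − 0.0114) = £1,152,303.52.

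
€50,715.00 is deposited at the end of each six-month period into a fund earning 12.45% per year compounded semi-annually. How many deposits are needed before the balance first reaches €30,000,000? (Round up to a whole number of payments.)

61 payments

Periodic rate r = 0.1245/2 per half-year; n is counted in half-years.
Ordinary annuity FV: 30,000,000 = 50,715 × [((1+r)^n − 1)/r].
(1+r)^n = 1 + 30,000,000 × r / 50,715, so n = ln(1 + 30,000,000·r/50,715) / ln(1+r) = 60.16.
Round up to a whole number of payments: n = 61.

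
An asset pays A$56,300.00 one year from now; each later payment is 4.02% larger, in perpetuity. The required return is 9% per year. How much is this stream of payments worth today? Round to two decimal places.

A$1,130,522.09

Periodic rate r = 0.09 per year.
Growing perpetuity (Gordon): PV = PMT₁ / (r − g) = 56,300 / (r − 0.0402) = A$1,130,522.09.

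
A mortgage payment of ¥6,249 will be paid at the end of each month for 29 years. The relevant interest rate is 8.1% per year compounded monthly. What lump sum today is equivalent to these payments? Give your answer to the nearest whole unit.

¥836,699

This is an ordinary annuity: 348 payments of ¥6,249 at the end of each month.
Periodic rate r = 0.081/12 per month; n is counted in months.
PV = PMT × [(1 − (1+r)^−n)/r] = 6,249 × [1 − (1+r)^−348] / r = ¥836,699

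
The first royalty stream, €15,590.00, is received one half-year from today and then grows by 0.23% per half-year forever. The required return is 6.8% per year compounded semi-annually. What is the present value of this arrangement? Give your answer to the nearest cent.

Periodic rate r = 0.068/2 per half-year.
Growing perpetuity (Gordon): PV = PMT₁ / (r − g) = 15,590 / (r − 0.0023) = €491,798.11.

€491,798.11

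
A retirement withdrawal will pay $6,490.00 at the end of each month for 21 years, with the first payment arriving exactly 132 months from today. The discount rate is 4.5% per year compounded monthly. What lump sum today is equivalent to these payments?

$647,210.35

Ordinary annuity of 252 payments, first payment at period 132.
Periodic rate r = 0.045/12 per month; n is counted in months.
The ordinary-annuity PV formula values the stream one period before the first payment (period 131); discount that back 131 periods:
PV₀ = 6,490 × [1 − (1+r)^−252] / r × (1+r)^−131 = $647,210.35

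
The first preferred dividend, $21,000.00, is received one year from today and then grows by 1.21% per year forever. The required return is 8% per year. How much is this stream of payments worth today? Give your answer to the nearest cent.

$309,278.35

Periodic rate r = 0.08 per year.
Growing perpetuity (Gordon): PV = PMT₁ / (r − g) = 21,000 / (r − 0.0121) = $309,278.35.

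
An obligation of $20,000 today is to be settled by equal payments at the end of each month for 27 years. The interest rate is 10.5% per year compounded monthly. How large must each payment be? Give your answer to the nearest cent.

$186.06

Level ordinary annuity; solve PV = PMT × [(1 − (1+r)^−n)/r] for PMT.
Periodic rate r = 0.105/12 per month; n is counted in months.
With n = 324: PMT = 20,000 / ([(1 − (1+r)^−n)/r]) = $186.06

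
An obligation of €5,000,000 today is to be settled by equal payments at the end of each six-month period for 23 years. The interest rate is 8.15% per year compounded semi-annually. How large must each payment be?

Level ordinary annuity; solve PV = PMT × [(1 − (1+r)^−n)/r] for PMT.
Periodic rate r = 0.0815/2 per half-year; n is counted in half-years.
With n = 46: PMT = 5,000,000 / ([(1 − (1+r)^−n)/r]) = €242,341.59

€242,341.59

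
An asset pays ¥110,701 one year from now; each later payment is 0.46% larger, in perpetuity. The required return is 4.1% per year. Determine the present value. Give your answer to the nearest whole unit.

¥3,041,236

Periodic rate r = 0.041 per year.
Growing perpetuity (Gordon): PV = PMT₁ / (r − g) = 110,701 / (r − 0.0046) = ¥3,041,236.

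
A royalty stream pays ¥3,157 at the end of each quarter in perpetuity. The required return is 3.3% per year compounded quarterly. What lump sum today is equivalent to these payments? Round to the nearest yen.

¥382,667

Periodic rate r = 0.033/4 per quarter.
Level perpetuity: PV = PMT / r = 3,157 / (0.033/4) = ¥382,667.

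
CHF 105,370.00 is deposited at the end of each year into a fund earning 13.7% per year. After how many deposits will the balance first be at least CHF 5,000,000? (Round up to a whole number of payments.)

16 payments

Periodic rate r = 0.137 per year.
Ordinary annuity FV: 5,000,000 = 105,370 × [((1+r)^n − 1)/r].
(1+r)^n = 1 + 5,000,000 × r / 105,370, so n = ln(1 + 5,000,000·r/105,370) / ln(1+r) = 15.69.
Round up to a whole number of payments: n = 16.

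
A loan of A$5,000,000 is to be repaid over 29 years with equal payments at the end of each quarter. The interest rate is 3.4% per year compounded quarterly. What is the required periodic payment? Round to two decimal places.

Level ordinary annuity; solve PV = PMT × [(1 − (1+r)^−n)/r] for PMT.
Periodic rate r = 0.034/4 per quarter; n is counted in quarters.
With n = 116: PMT = 5,000,000 / ([(1 − (1+r)^−n)/r]) = A$67,959.09

A$67,959.09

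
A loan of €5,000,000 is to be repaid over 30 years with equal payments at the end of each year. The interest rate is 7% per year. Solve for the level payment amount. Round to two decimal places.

Level ordinary annuity; solve PV = PMT × [(1 − (1+r)^−n)/r] for PMT.
Periodic rate r = 0.07 per year.
With n = 30: PMT = 5,000,000 / ([(1 − (1+r)^−n)/r]) = €402,932.02

€402,932.02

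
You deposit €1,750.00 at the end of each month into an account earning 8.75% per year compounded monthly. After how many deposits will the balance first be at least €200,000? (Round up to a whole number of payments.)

Periodic rate r = 0.0875/12 per month; n is counted in months.
Ordinary annuity FV: 200,000 = 1,750 × [((1+r)^n − 1)/r].
(1+r)^n = 1 + 200,000 × r / 1,750, so n = ln(1 + 200,000·r/1,750) / ln(1+r) = 83.43.
Round up to a whole number of payments: n = 84.

84 payments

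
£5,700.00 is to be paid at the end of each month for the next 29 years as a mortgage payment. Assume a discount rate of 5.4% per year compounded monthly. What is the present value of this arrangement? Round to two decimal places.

£1,001,155.47

This is an ordinary annuity: 348 payments of £5,700.00 at the end of each month.
Periodic rate r = 0.054/12 per month; n is counted in months.
PV = PMT × [(1 − (1+r)^−n)/r] = 5,700 × [1 − (1+r)^−348] / r = £1,001,155.47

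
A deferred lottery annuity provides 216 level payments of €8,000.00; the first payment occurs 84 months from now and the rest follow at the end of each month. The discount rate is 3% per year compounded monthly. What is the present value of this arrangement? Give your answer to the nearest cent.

€1,084,264.96

Ordinary annuity of 216 payments, first payment at period 84.
Periodic rate r = 0.03/12 per month; n is counted in months.
The ordinary-annuity PV formula values the stream one period before the first payment (period 83); discount that back 83 periods:
PV₀ = 8,000 × [1 − (1+r)^−216] / r × (1+r)^−83 = €1,084,264.96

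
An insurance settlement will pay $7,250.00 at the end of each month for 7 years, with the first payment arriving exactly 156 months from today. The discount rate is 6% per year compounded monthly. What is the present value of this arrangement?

$229,082.12

Ordinary annuity of 84 payments, first payment at period 156.
Periodic rate r = 0.06/12 per month; n is counted in months.
The ordinary-annuity PV formula values the stream one period before the first payment (period 155); discount that back 155 periods:
PV₀ = 7,250 × [1 − (1+r)^−84] / r × (1+r)^−155 = $229,082.12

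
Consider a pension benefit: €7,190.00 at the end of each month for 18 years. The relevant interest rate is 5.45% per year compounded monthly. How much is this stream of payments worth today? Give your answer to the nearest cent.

This is an ordinary annuity: 216 payments of €7,190.00 at the end of each month.
Periodic rate r = 0.0545/12 per month; n is counted in months.
PV = PMT × [(1 − (1+r)^−n)/r] = 7,190 × [1 − (1+r)^−216] / r = €988,231.14

€988,231.14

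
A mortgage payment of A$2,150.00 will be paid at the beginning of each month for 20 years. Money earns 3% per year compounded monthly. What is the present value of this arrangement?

A$388,637.64

This is an annuity due: 240 payments of A$2,150.00 at the beginning of each month.
Periodic rate r = 0.03/12 per month; n is counted in months.
PV = PMT × [(1 − (1+r)^−n)/r] × (1+r) = 2,150 × [1 − (1+r)^−240] / r × (1+r) = A$388,637.64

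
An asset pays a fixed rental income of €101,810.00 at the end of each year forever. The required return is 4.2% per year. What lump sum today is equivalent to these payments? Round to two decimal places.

€2,424,047.62

Periodic rate r = 0.042 per year.
Level perpetuity: PV = PMT / r = 101,810 / (0.042) = €2,424,047.62.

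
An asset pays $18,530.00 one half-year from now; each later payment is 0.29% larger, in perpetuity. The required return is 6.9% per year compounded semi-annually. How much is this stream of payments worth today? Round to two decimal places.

Periodic rate r = 0.069/2 per half-year.
Growing perpetuity (Gordon): PV = PMT₁ / (r − g) = 18,530 / (r − 0.0029) = $586,392.41.

$586,392.41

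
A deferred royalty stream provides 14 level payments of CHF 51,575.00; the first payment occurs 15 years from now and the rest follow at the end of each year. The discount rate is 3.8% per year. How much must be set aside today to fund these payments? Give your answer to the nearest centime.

CHF 327,507.51

Ordinary annuity of 14 payments, first payment at period 15.
Periodic rate r = 0.038 per year.
The ordinary-annuity PV formula values the stream one period before the first payment (period 14); discount that back 14 periods:
PV₀ = 51,575 × [1 − (1+r)^−14] / r × (1+r)^−14 = CHF 327,507.51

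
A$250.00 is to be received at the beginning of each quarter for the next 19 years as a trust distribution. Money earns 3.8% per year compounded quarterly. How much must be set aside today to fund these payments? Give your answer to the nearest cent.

This is an annuity due: 76 payments of A$250.00 at the beginning of each quarter.
Periodic rate r = 0.038/4 per quarter; n is counted in quarters.
PV = PMT × [(1 − (1+r)^−n)/r] × (1+r) = 250 × [1 − (1+r)^−76] / r × (1+r) = A$13,616.61

A$13,616.61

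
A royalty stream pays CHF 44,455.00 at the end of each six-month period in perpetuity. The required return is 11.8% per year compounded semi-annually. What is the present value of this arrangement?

CHF 753,474.58

Periodic rate r = 0.118/2 per half-year.
Level perpetuity: PV = PMT / r = 44,455 / (0.118/2) = CHF 753,474.58.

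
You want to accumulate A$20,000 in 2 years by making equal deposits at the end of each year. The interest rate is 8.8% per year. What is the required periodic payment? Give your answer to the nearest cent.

A$9,578.54

Level ordinary annuity; solve FV = PMT × [((1+r)^n − 1)/r] for PMT.
Periodic rate r = 0.088 per year.
With n = 2: PMT = 20,000 / ([((1+r)^n − 1)/r]) = A$9,578.54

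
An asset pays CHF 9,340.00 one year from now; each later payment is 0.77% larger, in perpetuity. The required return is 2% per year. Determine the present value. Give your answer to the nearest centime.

CHF 759,349.59

Periodic rate r = 0.02 per year.
Growing perpetuity (Gordon): PV = PMT₁ / (r − g) = 9,340 / (r − 0.0077) = CHF 759,349.59.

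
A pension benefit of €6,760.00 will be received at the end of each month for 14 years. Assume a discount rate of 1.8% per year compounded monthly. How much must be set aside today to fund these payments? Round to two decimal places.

€1,003,222.29

This is an ordinary annuity: 168 payments of €6,760.00 at the end of each month.
Periodic rate r = 0.018/12 per month; n is counted in months.
PV = PMT × [(1 − (1+r)^−n)/r] = 6,760 × [1 − (1+r)^−168] / r = €1,003,222.29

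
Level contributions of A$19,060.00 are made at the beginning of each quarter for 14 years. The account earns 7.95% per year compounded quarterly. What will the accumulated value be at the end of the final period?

This is an annuity due: 56 deposits of A$19,060.00 at the beginning of each quarter.
Periodic rate r = 0.0795/4 per quarter; n is counted in quarters.
FV = PMT × [((1+r)^n − 1)/r] × (1+r) = 19,060 × [(1+r)^56 − 1] / r × (1+r) = A$1,966,311.58

A$1,966,311.58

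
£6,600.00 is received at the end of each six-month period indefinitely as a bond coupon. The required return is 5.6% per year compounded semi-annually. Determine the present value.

£235,714.29

Periodic rate r = 0.056/2 per half-year.
Level perpetuity: PV = PMT / r = 6,600 / (0.056/2) = £235,714.29.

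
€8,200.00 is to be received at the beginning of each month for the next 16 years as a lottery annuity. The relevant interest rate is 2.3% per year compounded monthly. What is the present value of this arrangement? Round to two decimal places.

€1,318,682.54

This is an annuity due: 192 payments of €8,200.00 at the beginning of each month.
Periodic rate r = 0.023/12 per month; n is counted in months.
PV = PMT × [(1 − (1+r)^−n)/r] × (1+r) = 8,200 × [1 − (1+r)^−192] / r × (1+r) = €1,318,682.54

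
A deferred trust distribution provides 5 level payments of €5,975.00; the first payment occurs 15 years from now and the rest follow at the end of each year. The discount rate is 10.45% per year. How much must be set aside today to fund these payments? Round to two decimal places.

€5,568.93

Ordinary annuity of 5 payments, first payment at period 15.
Periodic rate r = 0.1045 per year.
The ordinary-annuity PV formula values the stream one period before the first payment (period 14); discount that back 14 periods:
PV₀ = 5,975 × [1 − (1+r)^−5] / r × (1+r)^−14 = €5,568.93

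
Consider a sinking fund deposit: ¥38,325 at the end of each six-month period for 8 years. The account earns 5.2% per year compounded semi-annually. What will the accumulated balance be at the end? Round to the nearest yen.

¥748,589

This is an ordinary annuity: 16 deposits of ¥38,325 at the end of each six-month period.
Periodic rate r = 0.052/2 per half-year; n is counted in half-years.
FV = PMT × [((1+r)^n − 1)/r] = 38,325 × [(1+r)^16 − 1] / r = ¥748,589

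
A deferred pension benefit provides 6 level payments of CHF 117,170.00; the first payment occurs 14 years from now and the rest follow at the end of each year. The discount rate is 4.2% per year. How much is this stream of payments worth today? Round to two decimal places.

CHF 357,455.35

Ordinary annuity of 6 payments, first payment at period 14.
Periodic rate r = 0.042 per year.
The ordinary-annuity PV formula values the stream one period before the first payment (period 13); discount that back 13 periods:
PV₀ = 117,170 × [1 − (1+r)^−6] / r × (1+r)^−13 = CHF 357,455.35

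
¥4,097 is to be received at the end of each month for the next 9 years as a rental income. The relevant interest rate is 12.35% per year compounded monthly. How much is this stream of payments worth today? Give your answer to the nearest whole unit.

This is an ordinary annuity: 108 payments of ¥4,097 at the end of each month.
Periodic rate r = 0.1235/12 per month; n is counted in months.
PV = PMT × [(1 − (1+r)^−n)/r] = 4,097 × [1 − (1+r)^−108] / r = ¥266,346

¥266,346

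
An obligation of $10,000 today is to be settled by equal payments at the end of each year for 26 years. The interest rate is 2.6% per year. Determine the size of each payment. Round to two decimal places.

$533.95

Level ordinary annuity; solve PV = PMT × [(1 − (1+r)^−n)/r] for PMT.
Periodic rate r = 0.026 per year.
With n = 26: PMT = 10,000 / ([(1 − (1+r)^−n)/r]) = $533.95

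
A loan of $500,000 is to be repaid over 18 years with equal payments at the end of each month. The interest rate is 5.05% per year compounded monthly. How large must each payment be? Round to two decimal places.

$3,528.68

Level ordinary annuity; solve PV = PMT × [(1 − (1+r)^−n)/r] for PMT.
Periodic rate r = 0.0505/12 per month; n is counted in months.
With n = 216: PMT = 500,000 / ([(1 − (1+r)^−n)/r]) = $3,528.68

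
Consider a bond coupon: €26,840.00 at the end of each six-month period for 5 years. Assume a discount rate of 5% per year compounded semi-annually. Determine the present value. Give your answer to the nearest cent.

€234,905.40

This is an ordinary annuity: 10 payments of €26,840.00 at the end of each six-month period.
Periodic rate r = 0.05/2 per half-year; n is counted in half-years.
PV = PMT × [(1 − (1+r)^−n)/r] = 26,840 × [1 − (1+r)^−10] / r = €234,905.40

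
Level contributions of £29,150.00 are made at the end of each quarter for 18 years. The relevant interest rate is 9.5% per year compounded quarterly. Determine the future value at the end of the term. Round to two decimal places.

£5,424,395.21

This is an ordinary annuity: 72 deposits of £29,150.00 at the end of each quarter.
Periodic rate r = 0.095/4 per quarter; n is counted in quarters.
FV = PMT × [((1+r)^n − 1)/r] = 29,150 × [(1+r)^72 − 1] / r = £5,424,395.21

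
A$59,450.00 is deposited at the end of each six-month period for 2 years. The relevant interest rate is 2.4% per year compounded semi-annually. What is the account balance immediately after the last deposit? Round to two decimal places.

This is an ordinary annuity: 4 deposits of A$59,450.00 at the end of each six-month period.
Periodic rate r = 0.024/2 per half-year; n is counted in half-years.
FV = PMT × [((1+r)^n − 1)/r] = 59,450 × [(1+r)^4 − 1] / r = A$242,114.75

A$242,114.75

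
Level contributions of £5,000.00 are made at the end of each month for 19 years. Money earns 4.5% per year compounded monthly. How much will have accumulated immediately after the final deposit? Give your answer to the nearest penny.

£1,796,822.98

This is an ordinary annuity: 228 deposits of £5,000.00 at the end of each month.
Periodic rate r = 0.045/12 per month; n is counted in months.
FV = PMT × [((1+r)^n − 1)/r] = 5,000 × [(1+r)^228 − 1] / r = £1,796,822.98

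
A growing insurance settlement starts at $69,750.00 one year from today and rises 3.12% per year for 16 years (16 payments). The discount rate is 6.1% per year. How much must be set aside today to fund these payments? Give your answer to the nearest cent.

Periodic rate r = 0.061 per year.
Growing ordinary annuity: PV = PMT₁ × [1 − ((1+g)/(1+r))^n] / (r − g) = 69,750 × [1 − ((1+0.0312)/(1+r))^16] / (r − 0.0312) = $856,828.26.

$856,828.26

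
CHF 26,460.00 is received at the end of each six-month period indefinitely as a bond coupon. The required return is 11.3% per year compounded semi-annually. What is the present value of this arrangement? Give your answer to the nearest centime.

Periodic rate r = 0.113/2 per half-year.
Level perpetuity: PV = PMT / r = 26,460 / (0.113/2) = CHF 468,318.58.

CHF 468,318.58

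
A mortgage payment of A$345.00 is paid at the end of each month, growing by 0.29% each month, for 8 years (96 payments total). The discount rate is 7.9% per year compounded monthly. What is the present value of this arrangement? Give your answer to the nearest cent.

A$27,787.81

Periodic rate r = 0.079/12 per month; n is counted in months.
Growing ordinary annuity: PV = PMT₁ × [1 − ((1+g)/(1+r))^n] / (r − g) = 345 × [1 − ((1+0.0029)/(1+r))^96] / (r − 0.0029) = A$27,787.81.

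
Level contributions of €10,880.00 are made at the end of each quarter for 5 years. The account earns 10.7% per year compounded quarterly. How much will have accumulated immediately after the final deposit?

€282,874.34

This is an ordinary annuity: 20 deposits of €10,880.00 at the end of each quarter.
Periodic rate r = 0.107/4 per quarter; n is counted in quarters.
FV = PMT × [((1+r)^n − 1)/r] = 10,880 × [(1+r)^20 − 1] / r = €282,874.34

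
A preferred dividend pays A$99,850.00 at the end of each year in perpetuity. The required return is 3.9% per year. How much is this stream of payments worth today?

Periodic rate r = 0.039 per year.
Level perpetuity: PV = PMT / r = 99,850 / (0.039) = A$2,560,256.41.

A$2,560,256.41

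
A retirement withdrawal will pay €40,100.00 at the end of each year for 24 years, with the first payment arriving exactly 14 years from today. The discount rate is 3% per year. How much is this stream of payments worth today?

Ordinary annuity of 24 payments, first payment at period 14.
Periodic rate r = 0.03 per year.
The ordinary-annuity PV formula values the stream one period before the first payment (period 13); discount that back 13 periods:
PV₀ = 40,100 × [1 − (1+r)^−24] / r × (1+r)^−13 = €462,444.43

€462,444.43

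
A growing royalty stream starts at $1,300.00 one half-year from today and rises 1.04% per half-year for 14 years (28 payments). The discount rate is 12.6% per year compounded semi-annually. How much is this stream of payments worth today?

Periodic rate r = 0.126/2 per half-year; n is counted in half-years.
Growing ordinary annuity: PV = PMT₁ × [1 − ((1+g)/(1+r))^n] / (r − g) = 1,300 × [1 − ((1+0.0104)/(1+r))^28] / (r − 0.0104) = $18,746.68.

$18,746.68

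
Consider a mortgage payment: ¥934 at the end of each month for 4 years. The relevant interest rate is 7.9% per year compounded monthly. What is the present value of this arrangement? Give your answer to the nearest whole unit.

¥38,332

This is an ordinary annuity: 48 payments of ¥934 at the end of each month.
Periodic rate r = 0.079/12 per month; n is counted in months.
PV = PMT × [(1 − (1+r)^−n)/r] = 934 × [1 − (1+r)^−48] / r = ¥38,332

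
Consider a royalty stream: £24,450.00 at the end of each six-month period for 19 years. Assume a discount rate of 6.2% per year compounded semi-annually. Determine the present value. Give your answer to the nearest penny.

This is an ordinary annuity: 38 payments of £24,450.00 at the end of each six-month period.
Periodic rate r = 0.062/2 per half-year; n is counted in half-years.
PV = PMT × [(1 − (1+r)^−n)/r] = 24,450 × [1 − (1+r)^−38] / r = £541,487.24

£541,487.24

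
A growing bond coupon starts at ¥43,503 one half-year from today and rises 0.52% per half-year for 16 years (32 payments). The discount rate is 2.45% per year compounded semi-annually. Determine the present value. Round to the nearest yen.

Periodic rate r = 0.0245/2 per half-year; n is counted in half-years.
Growing ordinary annuity: PV = PMT₁ × [1 − ((1+g)/(1+r))^n] / (r − g) = 43,503 × [1 − ((1+0.0052)/(1+r))^32] / (r − 0.0052) = ¥1,236,625.

¥1,236,625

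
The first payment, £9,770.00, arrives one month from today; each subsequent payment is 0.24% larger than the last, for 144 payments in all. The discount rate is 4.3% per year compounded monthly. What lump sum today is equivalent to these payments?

Periodic rate r = 0.043/12 per month; n is counted in months.
Growing ordinary annuity: PV = PMT₁ × [1 − ((1+g)/(1+r))^n] / (r − g) = 9,770 × [1 − ((1+0.0024)/(1+r))^144] / (r − 0.0024) = £1,290,002.13.

£1,290,002.13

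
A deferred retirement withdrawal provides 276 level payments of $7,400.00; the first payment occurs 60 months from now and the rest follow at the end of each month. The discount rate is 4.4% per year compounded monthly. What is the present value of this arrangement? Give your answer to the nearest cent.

$1,034,009.23

Ordinary annuity of 276 payments, first payment at period 60.
Periodic rate r = 0.044/12 per month; n is counted in months.
The ordinary-annuity PV formula values the stream one period before the first payment (period 59); discount that back 59 periods:
PV₀ = 7,400 × [1 − (1+r)^−276] / r × (1+r)^−59 = $1,034,009.23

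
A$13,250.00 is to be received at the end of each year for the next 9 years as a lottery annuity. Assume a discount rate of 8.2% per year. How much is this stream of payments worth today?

A$82,087.28

This is an ordinary annuity: 9 payments of A$13,250.00 at the end of each year.
Periodic rate r = 0.082 per year.
PV = PMT × [(1 − (1+r)^−n)/r] = 13,250 × [1 − (1+r)^−9] / r = A$82,087.28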